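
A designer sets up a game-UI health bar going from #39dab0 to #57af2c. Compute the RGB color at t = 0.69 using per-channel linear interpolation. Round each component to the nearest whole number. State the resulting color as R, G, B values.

#39dab0 → (57, 218, 176); #57af2c → (87, 175, 44).
R = 57 + 0.69 × (87 − 57) = 57 + 0.69 × 30 = 77.7 → 78
G = 218 + 0.69 × (175 − 218) = 218 + 0.69 × -43 = 188.33 → 188
B = 176 + 0.69 × (44 − 176) = 176 + 0.69 × -132 = 84.92 → 85
So the blended color is (78, 188, 85), about #4ebc55.

(78, 188, 85)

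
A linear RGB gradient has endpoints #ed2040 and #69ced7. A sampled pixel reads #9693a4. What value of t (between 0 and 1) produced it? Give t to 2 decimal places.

0.66

Invert the lerp on the G channel (largest span, 174): t = (147 − 32) / (206 − 32) = 115/174 = 0.66092.
Check on R: (150 − 237)/(105 − 237) = 0.6591 ✓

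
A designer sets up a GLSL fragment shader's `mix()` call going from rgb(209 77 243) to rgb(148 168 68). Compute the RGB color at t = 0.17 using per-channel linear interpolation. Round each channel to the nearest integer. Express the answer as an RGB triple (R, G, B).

R = 209 + 0.17 × (148 − 209) = 209 + 0.17 × -61 = 198.63 → 199
G = 77 + 0.17 × (168 − 77) = 77 + 0.17 × 91 = 92.47 → 92
B = 243 + 0.17 × (68 − 243) = 243 + 0.17 × -175 = 213.25 → 213
So the blended color is (199, 92, 213), about #c75cd5.

(199, 92, 213)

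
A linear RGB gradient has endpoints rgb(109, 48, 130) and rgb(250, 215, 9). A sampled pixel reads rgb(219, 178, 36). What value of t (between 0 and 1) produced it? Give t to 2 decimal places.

Invert the lerp on the G channel (largest span, 167): t = (178 − 48) / (215 − 48) = 130/167 = 0.77844.
Check on R: (219 − 109)/(250 − 109) = 0.7801 ✓

0.78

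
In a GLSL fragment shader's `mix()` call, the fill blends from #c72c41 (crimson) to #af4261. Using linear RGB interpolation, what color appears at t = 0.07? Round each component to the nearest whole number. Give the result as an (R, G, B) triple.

(197, 46, 67)

#c72c41 → (199, 44, 65); #af4261 → (175, 66, 97).
R = 199 + 0.07 × (175 − 199) = 199 + 0.07 × -24 = 197.32 → 197
G = 44 + 0.07 × (66 − 44) = 44 + 0.07 × 22 = 45.54 → 46
B = 65 + 0.07 × (97 − 65) = 65 + 0.07 × 32 = 67.24 → 67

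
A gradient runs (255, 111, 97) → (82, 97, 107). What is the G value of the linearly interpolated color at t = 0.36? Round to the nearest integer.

G = 111 + 0.36 × (97 − 111) = 105.96 → 106

106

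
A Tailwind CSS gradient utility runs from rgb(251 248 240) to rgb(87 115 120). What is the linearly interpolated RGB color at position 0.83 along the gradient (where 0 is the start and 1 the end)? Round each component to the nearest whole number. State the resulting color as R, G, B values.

R = 251 + 0.83 × (87 − 251) = 251 + 0.83 × -164 = 114.88 → 115
G = 248 + 0.83 × (115 − 248) = 248 + 0.83 × -133 = 137.61 → 138
B = 240 + 0.83 × (120 − 240) = 240 + 0.83 × -120 = 140.4 → 140

(115, 138, 140)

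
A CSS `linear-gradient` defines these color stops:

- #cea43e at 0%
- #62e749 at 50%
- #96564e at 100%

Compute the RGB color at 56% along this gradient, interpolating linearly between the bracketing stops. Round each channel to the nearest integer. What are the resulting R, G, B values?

(104, 214, 74)

56% lies between the 50% and 100% stops, so the local fraction is t = (56 − 50)/(100 − 50) = 6/50 ≈ 0.12.
#62e749 → (98, 231, 73); #96564e → (150, 86, 78).
R = 98 + 0.12 × (150 − 98) = 104.24 → 104
G = 231 + 0.12 × (86 − 231) = 213.6 → 214
B = 73 + 0.12 × (78 − 73) = 73.6 → 74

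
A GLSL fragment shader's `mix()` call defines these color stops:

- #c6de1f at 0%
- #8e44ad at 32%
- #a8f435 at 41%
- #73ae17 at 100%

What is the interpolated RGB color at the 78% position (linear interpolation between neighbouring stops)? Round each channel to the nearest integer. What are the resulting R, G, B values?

(135, 200, 34)

78% lies between the 41% and 100% stops, so the local fraction is t = (78 − 41)/(100 − 41) = 37/59 ≈ 0.6271.
#a8f435 → (168, 244, 53); #73ae17 → (115, 174, 23).
R = 168 + 0.6271 × (115 − 168) = 134.764 → 135
G = 244 + 0.6271 × (174 − 244) = 200.103 → 200
B = 53 + 0.6271 × (23 − 53) = 34.187 → 34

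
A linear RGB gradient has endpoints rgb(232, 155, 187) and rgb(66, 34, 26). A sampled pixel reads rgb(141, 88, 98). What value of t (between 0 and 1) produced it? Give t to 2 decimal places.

0.55

Invert the lerp on the R channel (largest span, 166): t = (141 − 232) / (66 − 232) = -91/-166 = 0.54819.
Check on G: (88 − 155)/(34 − 155) = 0.5537 ✓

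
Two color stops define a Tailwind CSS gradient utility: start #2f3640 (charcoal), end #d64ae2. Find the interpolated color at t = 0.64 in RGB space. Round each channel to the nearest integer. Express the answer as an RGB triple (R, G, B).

(154, 67, 168)

#2f3640 → (47, 54, 64); #d64ae2 → (214, 74, 226).
R = 47 + 0.64 × (214 − 47) = 47 + 0.64 × 167 = 153.88 → 154
G = 54 + 0.64 × (74 − 54) = 54 + 0.64 × 20 = 66.8 → 67
B = 64 + 0.64 × (226 − 64) = 64 + 0.64 × 162 = 167.68 → 168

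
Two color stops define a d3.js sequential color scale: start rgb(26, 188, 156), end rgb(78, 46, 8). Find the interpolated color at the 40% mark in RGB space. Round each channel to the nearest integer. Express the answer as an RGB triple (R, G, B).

(47, 131, 97)

40% corresponds to t = 0.4.
R = 26 + 0.4 × (78 − 26) = 26 + 0.4 × 52 = 46.8 → 47
G = 188 + 0.4 × (46 − 188) = 188 + 0.4 × -142 = 131.2 → 131
B = 156 + 0.4 × (8 − 156) = 156 + 0.4 × -148 = 96.8 → 97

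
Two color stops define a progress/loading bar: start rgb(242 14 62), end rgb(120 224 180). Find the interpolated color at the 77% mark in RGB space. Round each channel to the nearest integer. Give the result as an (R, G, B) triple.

77% corresponds to t = 0.77.
R = 242 + 0.77 × (120 − 242) = 242 + 0.77 × -122 = 148.06 → 148
G = 14 + 0.77 × (224 − 14) = 14 + 0.77 × 210 = 175.7 → 176
B = 62 + 0.77 × (180 − 62) = 62 + 0.77 × 118 = 152.86 → 153
So the blended color is (148, 176, 153), about #94b099.

(148, 176, 153)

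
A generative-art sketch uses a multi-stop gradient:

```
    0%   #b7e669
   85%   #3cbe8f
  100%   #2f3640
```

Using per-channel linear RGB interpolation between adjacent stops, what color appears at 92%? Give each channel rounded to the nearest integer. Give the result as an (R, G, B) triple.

92% lies between the 85% and 100% stops, so the local fraction is t = (92 − 85)/(100 − 85) = 7/15 ≈ 0.4667.
#3cbe8f → (60, 190, 143); #2f3640 → (47, 54, 64).
R = 60 + 0.4667 × (47 − 60) = 53.933 → 54
G = 190 + 0.4667 × (54 − 190) = 126.529 → 127
B = 143 + 0.4667 × (64 − 143) = 106.131 → 106

(54, 127, 106)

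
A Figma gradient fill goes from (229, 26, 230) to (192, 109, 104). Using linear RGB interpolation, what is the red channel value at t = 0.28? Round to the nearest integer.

219

R = 229 + 0.28 × (192 − 229) = 218.64 → 219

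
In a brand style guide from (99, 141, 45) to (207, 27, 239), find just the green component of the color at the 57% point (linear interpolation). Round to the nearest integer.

76

G = 141 + 0.57 × (27 − 141) = 76.02 → 76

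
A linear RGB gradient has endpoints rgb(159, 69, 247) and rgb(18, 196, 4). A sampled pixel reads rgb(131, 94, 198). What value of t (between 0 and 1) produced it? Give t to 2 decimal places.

Invert the lerp on the B channel (largest span, 243): t = (198 − 247) / (4 − 247) = -49/-243 = 0.20165.
Check on R: (131 − 159)/(18 − 159) = 0.1986 ✓

0.20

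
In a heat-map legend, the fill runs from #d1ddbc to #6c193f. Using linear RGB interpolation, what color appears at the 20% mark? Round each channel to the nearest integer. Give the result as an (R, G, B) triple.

(189, 182, 163)

#d1ddbc → (209, 221, 188); #6c193f → (108, 25, 63).
20% corresponds to t = 0.2.
R = 209 + 0.2 × (108 − 209) = 209 + 0.2 × -101 = 188.8 → 189
G = 221 + 0.2 × (25 − 221) = 221 + 0.2 × -196 = 181.8 → 182
B = 188 + 0.2 × (63 − 188) = 188 + 0.2 × -125 = 163 → 163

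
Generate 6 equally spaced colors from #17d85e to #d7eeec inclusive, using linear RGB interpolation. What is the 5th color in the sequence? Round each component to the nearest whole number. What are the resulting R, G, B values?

With 6 swatches and endpoints inclusive, swatch 5 sits at t = (5 − 1)/(6 − 1) = 4/5 ≈ 0.8.
#17d85e → (23, 216, 94); #d7eeec → (215, 238, 236).
R = 23 + 0.8 × (215 − 23) = 176.6 → 177
G = 216 + 0.8 × (238 − 216) = 233.6 → 234
B = 94 + 0.8 × (236 − 94) = 207.6 → 208

(177, 234, 208)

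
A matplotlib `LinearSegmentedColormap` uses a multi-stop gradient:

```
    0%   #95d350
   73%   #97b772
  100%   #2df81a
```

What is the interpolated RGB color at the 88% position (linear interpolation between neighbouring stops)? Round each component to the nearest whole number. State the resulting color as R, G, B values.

(92, 219, 65)

88% lies between the 73% and 100% stops, so the local fraction is t = (88 − 73)/(100 − 73) = 15/27 ≈ 0.5556.
#97b772 → (151, 183, 114); #2df81a → (45, 248, 26).
R = 151 + 0.5556 × (45 − 151) = 92.106 → 92
G = 183 + 0.5556 × (248 − 183) = 219.114 → 219
B = 114 + 0.5556 × (26 − 114) = 65.107 → 65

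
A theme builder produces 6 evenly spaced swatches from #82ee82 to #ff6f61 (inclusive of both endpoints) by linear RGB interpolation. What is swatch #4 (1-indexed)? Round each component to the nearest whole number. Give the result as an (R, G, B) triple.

(205, 162, 110)

With 6 swatches and endpoints inclusive, swatch 4 sits at t = (4 − 1)/(6 − 1) = 3/5 ≈ 0.6.
#82ee82 → (130, 238, 130); #ff6f61 → (255, 111, 97).
R = 130 + 0.6 × (255 − 130) = 205 → 205
G = 238 + 0.6 × (111 − 238) = 161.8 → 162
B = 130 + 0.6 × (97 − 130) = 110.2 → 110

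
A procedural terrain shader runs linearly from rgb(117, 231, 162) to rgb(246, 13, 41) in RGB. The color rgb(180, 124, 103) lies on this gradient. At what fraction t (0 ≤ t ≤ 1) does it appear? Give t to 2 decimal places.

Invert the lerp on the G channel (largest span, 218): t = (124 − 231) / (13 − 231) = -107/-218 = 0.49083.
Check on R: (180 − 117)/(246 − 117) = 0.4884 ✓

0.49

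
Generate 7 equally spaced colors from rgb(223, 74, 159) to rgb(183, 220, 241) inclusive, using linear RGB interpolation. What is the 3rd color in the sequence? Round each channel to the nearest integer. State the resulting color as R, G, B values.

(210, 123, 186)

With 7 swatches and endpoints inclusive, swatch 3 sits at t = (3 − 1)/(7 − 1) = 2/6 ≈ 0.3333.
R = 223 + 0.3333 × (183 − 223) = 209.668 → 210
G = 74 + 0.3333 × (220 − 74) = 122.662 → 123
B = 159 + 0.3333 × (241 − 159) = 186.331 → 186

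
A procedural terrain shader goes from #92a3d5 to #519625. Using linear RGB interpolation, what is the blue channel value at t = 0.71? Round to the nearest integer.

B₁ = 213 (from #92a3d5), B₂ = 37 (from #519625).
B = 213 + 0.71 × (37 − 213) = 88.04 → 88

88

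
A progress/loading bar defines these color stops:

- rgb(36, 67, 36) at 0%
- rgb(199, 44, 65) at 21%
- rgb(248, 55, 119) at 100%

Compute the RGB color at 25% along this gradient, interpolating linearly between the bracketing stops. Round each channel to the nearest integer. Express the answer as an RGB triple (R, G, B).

(201, 45, 68)

25% lies between the 21% and 100% stops, so the local fraction is t = (25 − 21)/(100 − 21) = 4/79 ≈ 0.0506.
R = 199 + 0.0506 × (248 − 199) = 201.479 → 201
G = 44 + 0.0506 × (55 − 44) = 44.557 → 45
B = 65 + 0.0506 × (119 − 65) = 67.732 → 68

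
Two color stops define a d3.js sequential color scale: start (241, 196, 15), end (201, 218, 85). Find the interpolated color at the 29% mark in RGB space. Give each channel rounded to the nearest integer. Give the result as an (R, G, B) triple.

29% corresponds to t = 0.29.
R = 241 + 0.29 × (201 − 241) = 241 + 0.29 × -40 = 229.4 → 229
G = 196 + 0.29 × (218 − 196) = 196 + 0.29 × 22 = 202.38 → 202
B = 15 + 0.29 × (85 − 15) = 15 + 0.29 × 70 = 35.3 → 35

(229, 202, 35)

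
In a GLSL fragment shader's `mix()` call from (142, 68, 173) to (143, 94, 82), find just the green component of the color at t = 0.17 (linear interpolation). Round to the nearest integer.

72

G = 68 + 0.17 × (94 − 68) = 72.42 → 72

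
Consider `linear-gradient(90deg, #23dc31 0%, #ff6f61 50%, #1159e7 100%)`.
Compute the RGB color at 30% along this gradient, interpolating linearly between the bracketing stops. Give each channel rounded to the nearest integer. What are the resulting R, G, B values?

(167, 155, 78)

30% lies between the 0% and 50% stops, so the local fraction is t = (30 − 0)/(50 − 0) = 30/50 ≈ 0.6.
#23dc31 → (35, 220, 49); #ff6f61 → (255, 111, 97).
R = 35 + 0.6 × (255 − 35) = 167 → 167
G = 220 + 0.6 × (111 − 220) = 154.6 → 155
B = 49 + 0.6 × (97 − 49) = 77.8 → 78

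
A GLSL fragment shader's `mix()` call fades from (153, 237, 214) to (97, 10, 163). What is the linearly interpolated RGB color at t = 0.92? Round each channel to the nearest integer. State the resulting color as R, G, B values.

(101, 28, 167)

R = 153 + 0.92 × (97 − 153) = 153 + 0.92 × -56 = 101.48 → 101
G = 237 + 0.92 × (10 − 237) = 237 + 0.92 × -227 = 28.16 → 28
B = 214 + 0.92 × (163 − 214) = 214 + 0.92 × -51 = 167.08 → 167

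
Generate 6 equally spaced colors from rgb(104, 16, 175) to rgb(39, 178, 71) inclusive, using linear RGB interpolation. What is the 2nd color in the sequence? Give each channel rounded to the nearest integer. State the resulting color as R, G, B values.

(91, 48, 154)

With 6 swatches and endpoints inclusive, swatch 2 sits at t = (2 − 1)/(6 − 1) = 1/5 ≈ 0.2.
R = 104 + 0.2 × (39 − 104) = 91 → 91
G = 16 + 0.2 × (178 − 16) = 48.4 → 48
B = 175 + 0.2 × (71 − 175) = 154.2 → 154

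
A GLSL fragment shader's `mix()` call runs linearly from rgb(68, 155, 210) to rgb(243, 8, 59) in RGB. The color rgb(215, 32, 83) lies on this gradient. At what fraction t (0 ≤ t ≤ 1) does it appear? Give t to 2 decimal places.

0.84

Invert the lerp on the R channel (largest span, 175): t = (215 − 68) / (243 − 68) = 147/175 = 0.84.
Check on G: (32 − 155)/(8 − 155) = 0.8367 ✓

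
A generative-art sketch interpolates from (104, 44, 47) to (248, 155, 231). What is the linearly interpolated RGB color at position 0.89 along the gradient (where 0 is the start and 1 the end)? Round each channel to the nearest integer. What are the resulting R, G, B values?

(232, 143, 211)

R = 104 + 0.89 × (248 − 104) = 104 + 0.89 × 144 = 232.16 → 232
G = 44 + 0.89 × (155 − 44) = 44 + 0.89 × 111 = 142.79 → 143
B = 47 + 0.89 × (231 − 47) = 47 + 0.89 × 184 = 210.76 → 211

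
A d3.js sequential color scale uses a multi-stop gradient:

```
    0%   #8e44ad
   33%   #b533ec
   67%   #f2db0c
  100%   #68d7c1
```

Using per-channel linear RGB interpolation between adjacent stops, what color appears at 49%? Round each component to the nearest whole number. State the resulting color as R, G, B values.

49% lies between the 33% and 67% stops, so the local fraction is t = (49 − 33)/(67 − 33) = 16/34 ≈ 0.4706.
#b533ec → (181, 51, 236); #f2db0c → (242, 219, 12).
R = 181 + 0.4706 × (242 − 181) = 209.707 → 210
G = 51 + 0.4706 × (219 − 51) = 130.061 → 130
B = 236 + 0.4706 × (12 − 236) = 130.586 → 131

(210, 130, 131)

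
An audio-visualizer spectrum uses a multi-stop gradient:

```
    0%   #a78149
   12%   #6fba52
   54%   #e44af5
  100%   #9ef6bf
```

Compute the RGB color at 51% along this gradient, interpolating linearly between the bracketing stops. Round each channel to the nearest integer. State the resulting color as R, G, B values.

51% lies between the 12% and 54% stops, so the local fraction is t = (51 − 12)/(54 − 12) = 39/42 ≈ 0.9286.
#6fba52 → (111, 186, 82); #e44af5 → (228, 74, 245).
R = 111 + 0.9286 × (228 − 111) = 219.646 → 220
G = 186 + 0.9286 × (74 − 186) = 81.997 → 82
B = 82 + 0.9286 × (245 − 82) = 233.362 → 233

(220, 82, 233)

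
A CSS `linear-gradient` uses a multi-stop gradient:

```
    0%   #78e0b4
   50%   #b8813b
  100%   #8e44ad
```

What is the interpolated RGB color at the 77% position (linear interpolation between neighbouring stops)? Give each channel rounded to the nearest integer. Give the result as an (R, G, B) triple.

77% lies between the 50% and 100% stops, so the local fraction is t = (77 − 50)/(100 − 50) = 27/50 ≈ 0.54.
#b8813b → (184, 129, 59); #8e44ad → (142, 68, 173).
R = 184 + 0.54 × (142 − 184) = 161.32 → 161
G = 129 + 0.54 × (68 − 129) = 96.06 → 96
B = 59 + 0.54 × (173 − 59) = 120.56 → 121

(161, 96, 121)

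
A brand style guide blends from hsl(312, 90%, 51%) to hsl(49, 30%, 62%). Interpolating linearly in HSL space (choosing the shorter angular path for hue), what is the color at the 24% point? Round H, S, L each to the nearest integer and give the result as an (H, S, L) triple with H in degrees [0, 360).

(335, 76, 54)

Hue: 49 − 312 = -263°, but |-263| > 180 so the shorter arc goes the other way: Δh = -263 + 360 = 97°.
H = 312 + 0.24 × (97) = 335.28 → 335°
S = 90 + 0.24 × (30 − 90) = 75.6 → 76%
L = 51 + 0.24 × (62 − 51) = 53.64 → 54%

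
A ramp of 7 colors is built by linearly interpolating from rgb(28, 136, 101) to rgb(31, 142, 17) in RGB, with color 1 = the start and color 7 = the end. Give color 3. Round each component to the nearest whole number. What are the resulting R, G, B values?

(29, 138, 73)

With 7 swatches and endpoints inclusive, swatch 3 sits at t = (3 − 1)/(7 − 1) = 2/6 ≈ 0.3333.
R = 28 + 0.3333 × (31 − 28) = 29 → 29
G = 136 + 0.3333 × (142 − 136) = 138 → 138
B = 101 + 0.3333 × (17 − 101) = 73.003 → 73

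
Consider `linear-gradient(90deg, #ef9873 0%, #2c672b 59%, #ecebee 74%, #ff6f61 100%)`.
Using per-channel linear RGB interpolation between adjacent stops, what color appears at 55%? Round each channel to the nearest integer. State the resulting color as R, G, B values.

55% lies between the 0% and 59% stops, so the local fraction is t = (55 − 0)/(59 − 0) = 55/59 ≈ 0.9322.
#ef9873 → (239, 152, 115); #2c672b → (44, 103, 43).
R = 239 + 0.9322 × (44 − 239) = 57.221 → 57
G = 152 + 0.9322 × (103 − 152) = 106.322 → 106
B = 115 + 0.9322 × (43 − 115) = 47.882 → 48

(57, 106, 48)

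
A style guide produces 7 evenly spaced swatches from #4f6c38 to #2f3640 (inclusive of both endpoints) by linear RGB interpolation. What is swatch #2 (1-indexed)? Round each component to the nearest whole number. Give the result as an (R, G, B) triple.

(74, 99, 57)

With 7 swatches and endpoints inclusive, swatch 2 sits at t = (2 − 1)/(7 − 1) = 1/6 ≈ 0.1667.
#4f6c38 → (79, 108, 56); #2f3640 → (47, 54, 64).
R = 79 + 0.1667 × (47 − 79) = 73.666 → 74
G = 108 + 0.1667 × (54 − 108) = 98.998 → 99
B = 56 + 0.1667 × (64 − 56) = 57.334 → 57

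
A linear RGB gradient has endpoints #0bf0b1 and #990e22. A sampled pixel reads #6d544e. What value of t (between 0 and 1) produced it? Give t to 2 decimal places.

0.69

Invert the lerp on the G channel (largest span, 226): t = (84 − 240) / (14 − 240) = -156/-226 = 0.69027.
Check on R: (109 − 11)/(153 − 11) = 0.6901 ✓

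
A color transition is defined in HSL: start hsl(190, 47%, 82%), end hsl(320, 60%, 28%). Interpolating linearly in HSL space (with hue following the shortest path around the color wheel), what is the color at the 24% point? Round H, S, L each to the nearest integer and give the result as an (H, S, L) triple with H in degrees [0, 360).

Hue arc: Δh = 320 − 190 = 130° (|Δh| ≤ 180, already the shorter path).
H = 190 + 0.24 × (130) = 221.2 → 221°
S = 47 + 0.24 × (60 − 47) = 50.12 → 50%
L = 82 + 0.24 × (28 − 82) = 69.04 → 69%

(221, 50, 69)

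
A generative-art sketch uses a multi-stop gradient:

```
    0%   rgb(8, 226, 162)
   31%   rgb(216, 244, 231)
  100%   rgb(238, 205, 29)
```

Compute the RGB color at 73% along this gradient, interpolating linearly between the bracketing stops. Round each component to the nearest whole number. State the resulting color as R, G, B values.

(229, 220, 108)

73% lies between the 31% and 100% stops, so the local fraction is t = (73 − 31)/(100 − 31) = 42/69 ≈ 0.6087.
R = 216 + 0.6087 × (238 − 216) = 229.391 → 229
G = 244 + 0.6087 × (205 − 244) = 220.261 → 220
B = 231 + 0.6087 × (29 − 231) = 108.043 → 108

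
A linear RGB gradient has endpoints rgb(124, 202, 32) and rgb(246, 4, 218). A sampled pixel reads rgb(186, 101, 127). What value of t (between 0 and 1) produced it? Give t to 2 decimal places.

0.51

Invert the lerp on the G channel (largest span, 198): t = (101 − 202) / (4 − 202) = -101/-198 = 0.5101.
Check on R: (186 − 124)/(246 − 124) = 0.5082 ✓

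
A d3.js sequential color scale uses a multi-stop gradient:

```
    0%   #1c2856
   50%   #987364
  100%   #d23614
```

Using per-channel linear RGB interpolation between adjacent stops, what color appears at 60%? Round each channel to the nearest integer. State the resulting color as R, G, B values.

(164, 103, 84)

60% lies between the 50% and 100% stops, so the local fraction is t = (60 − 50)/(100 − 50) = 10/50 ≈ 0.2.
#987364 → (152, 115, 100); #d23614 → (210, 54, 20).
R = 152 + 0.2 × (210 − 152) = 163.6 → 164
G = 115 + 0.2 × (54 − 115) = 102.8 → 103
B = 100 + 0.2 × (20 − 100) = 84 → 84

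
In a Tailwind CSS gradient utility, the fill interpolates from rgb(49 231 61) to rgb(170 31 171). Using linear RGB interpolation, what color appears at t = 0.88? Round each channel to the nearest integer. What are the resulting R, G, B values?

(155, 55, 158)

R = 49 + 0.88 × (170 − 49) = 49 + 0.88 × 121 = 155.48 → 155
G = 231 + 0.88 × (31 − 231) = 231 + 0.88 × -200 = 55 → 55
B = 61 + 0.88 × (171 − 61) = 61 + 0.88 × 110 = 157.8 → 158
So the blended color is (155, 55, 158), about #9b379e.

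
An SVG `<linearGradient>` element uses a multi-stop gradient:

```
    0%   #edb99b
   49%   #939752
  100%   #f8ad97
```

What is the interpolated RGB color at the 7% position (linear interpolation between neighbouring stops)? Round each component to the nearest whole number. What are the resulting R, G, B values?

7% lies between the 0% and 49% stops, so the local fraction is t = (7 − 0)/(49 − 0) = 7/49 ≈ 0.1429.
#edb99b → (237, 185, 155); #939752 → (147, 151, 82).
R = 237 + 0.1429 × (147 − 237) = 224.139 → 224
G = 185 + 0.1429 × (151 − 185) = 180.141 → 180
B = 155 + 0.1429 × (82 − 155) = 144.568 → 145

(224, 180, 145)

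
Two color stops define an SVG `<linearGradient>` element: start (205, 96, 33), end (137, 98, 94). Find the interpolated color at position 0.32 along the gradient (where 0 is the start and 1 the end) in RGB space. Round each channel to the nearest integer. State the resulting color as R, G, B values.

R = 205 + 0.32 × (137 − 205) = 205 + 0.32 × -68 = 183.24 → 183
G = 96 + 0.32 × (98 − 96) = 96 + 0.32 × 2 = 96.64 → 97
B = 33 + 0.32 × (94 − 33) = 33 + 0.32 × 61 = 52.52 → 53
So the blended color is (183, 97, 53), about #b76135.

(183, 97, 53)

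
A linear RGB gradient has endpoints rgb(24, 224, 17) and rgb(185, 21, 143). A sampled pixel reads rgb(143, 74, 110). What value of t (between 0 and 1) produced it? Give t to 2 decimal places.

Invert the lerp on the G channel (largest span, 203): t = (74 − 224) / (21 − 224) = -150/-203 = 0.73892.
Check on R: (143 − 24)/(185 − 24) = 0.7391 ✓

0.74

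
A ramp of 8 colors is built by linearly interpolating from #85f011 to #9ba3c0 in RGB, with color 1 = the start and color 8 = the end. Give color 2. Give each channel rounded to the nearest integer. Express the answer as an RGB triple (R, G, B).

(136, 229, 42)

With 8 swatches and endpoints inclusive, swatch 2 sits at t = (2 − 1)/(8 − 1) = 1/7 ≈ 0.1429.
#85f011 → (133, 240, 17); #9ba3c0 → (155, 163, 192).
R = 133 + 0.1429 × (155 − 133) = 136.144 → 136
G = 240 + 0.1429 × (163 − 240) = 228.997 → 229
B = 17 + 0.1429 × (192 − 17) = 42.008 → 42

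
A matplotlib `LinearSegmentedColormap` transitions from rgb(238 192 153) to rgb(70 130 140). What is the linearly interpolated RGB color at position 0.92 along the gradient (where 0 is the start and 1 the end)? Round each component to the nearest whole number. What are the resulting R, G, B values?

(83, 135, 141)

R = 238 + 0.92 × (70 − 238) = 238 + 0.92 × -168 = 83.44 → 83
G = 192 + 0.92 × (130 − 192) = 192 + 0.92 × -62 = 134.96 → 135
B = 153 + 0.92 × (140 − 153) = 153 + 0.92 × -13 = 141.04 → 141
So the blended color is (83, 135, 141), about #53878d.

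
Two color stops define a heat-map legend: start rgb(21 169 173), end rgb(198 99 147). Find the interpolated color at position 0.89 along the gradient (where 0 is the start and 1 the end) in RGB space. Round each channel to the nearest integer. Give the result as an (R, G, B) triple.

(179, 107, 150)

R = 21 + 0.89 × (198 − 21) = 21 + 0.89 × 177 = 178.53 → 179
G = 169 + 0.89 × (99 − 169) = 169 + 0.89 × -70 = 106.7 → 107
B = 173 + 0.89 × (147 − 173) = 173 + 0.89 × -26 = 149.86 → 150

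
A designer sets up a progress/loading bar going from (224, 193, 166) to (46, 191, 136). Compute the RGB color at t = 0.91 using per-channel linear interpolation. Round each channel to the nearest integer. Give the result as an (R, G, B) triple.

R = 224 + 0.91 × (46 − 224) = 224 + 0.91 × -178 = 62.02 → 62
G = 193 + 0.91 × (191 − 193) = 193 + 0.91 × -2 = 191.18 → 191
B = 166 + 0.91 × (136 − 166) = 166 + 0.91 × -30 = 138.7 → 139
So the blended color is (62, 191, 139), about #3ebf8b.

(62, 191, 139)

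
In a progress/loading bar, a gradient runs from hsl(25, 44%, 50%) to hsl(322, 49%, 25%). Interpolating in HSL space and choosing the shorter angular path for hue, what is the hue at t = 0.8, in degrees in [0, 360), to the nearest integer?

Hue: 322 − 25 = 297°, but |297| > 180 so the shorter arc goes the other way: Δh = 297 − 360 = -63°.
H = 25 + 0.8 × (-63) = -25.4 → -25 → -25 mod 360 = 335°

335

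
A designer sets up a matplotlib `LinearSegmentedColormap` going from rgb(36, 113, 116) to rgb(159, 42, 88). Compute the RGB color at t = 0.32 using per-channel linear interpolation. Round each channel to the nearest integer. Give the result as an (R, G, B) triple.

R = 36 + 0.32 × (159 − 36) = 36 + 0.32 × 123 = 75.36 → 75
G = 113 + 0.32 × (42 − 113) = 113 + 0.32 × -71 = 90.28 → 90
B = 116 + 0.32 × (88 − 116) = 116 + 0.32 × -28 = 107.04 → 107

(75, 90, 107)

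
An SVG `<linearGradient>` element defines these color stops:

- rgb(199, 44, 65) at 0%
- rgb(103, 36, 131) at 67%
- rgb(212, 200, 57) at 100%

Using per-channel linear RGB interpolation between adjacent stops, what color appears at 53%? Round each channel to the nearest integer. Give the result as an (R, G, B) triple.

(123, 38, 117)

53% lies between the 0% and 67% stops, so the local fraction is t = (53 − 0)/(67 − 0) = 53/67 ≈ 0.791.
R = 199 + 0.791 × (103 − 199) = 123.064 → 123
G = 44 + 0.791 × (36 − 44) = 37.672 → 38
B = 65 + 0.791 × (131 − 65) = 117.206 → 117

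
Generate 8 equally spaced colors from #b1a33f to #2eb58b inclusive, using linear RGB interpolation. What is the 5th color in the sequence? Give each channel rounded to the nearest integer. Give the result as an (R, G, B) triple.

(102, 173, 106)

With 8 swatches and endpoints inclusive, swatch 5 sits at t = (5 − 1)/(8 − 1) = 4/7 ≈ 0.5714.
#b1a33f → (177, 163, 63); #2eb58b → (46, 181, 139).
R = 177 + 0.5714 × (46 − 177) = 102.147 → 102
G = 163 + 0.5714 × (181 − 163) = 173.285 → 173
B = 63 + 0.5714 × (139 − 63) = 106.426 → 106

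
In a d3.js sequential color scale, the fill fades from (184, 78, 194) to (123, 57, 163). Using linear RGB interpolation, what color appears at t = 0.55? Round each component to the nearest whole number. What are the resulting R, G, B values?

R = 184 + 0.55 × (123 − 184) = 184 + 0.55 × -61 = 150.45 → 150
G = 78 + 0.55 × (57 − 78) = 78 + 0.55 × -21 = 66.45 → 66
B = 194 + 0.55 × (163 − 194) = 194 + 0.55 × -31 = 176.95 → 177

(150, 66, 177)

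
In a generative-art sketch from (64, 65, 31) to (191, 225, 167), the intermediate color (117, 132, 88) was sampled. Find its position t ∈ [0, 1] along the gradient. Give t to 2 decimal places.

0.42

Invert the lerp on the G channel (largest span, 160): t = (132 − 65) / (225 − 65) = 67/160 = 0.41875.
Check on R: (117 − 64)/(191 − 64) = 0.4173 ✓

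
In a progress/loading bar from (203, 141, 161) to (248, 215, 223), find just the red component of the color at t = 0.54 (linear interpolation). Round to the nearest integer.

227

R = 203 + 0.54 × (248 − 203) = 227.3 → 227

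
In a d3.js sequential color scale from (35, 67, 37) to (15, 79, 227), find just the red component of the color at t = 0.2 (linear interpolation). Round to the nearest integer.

31

R = 35 + 0.2 × (15 − 35) = 31 → 31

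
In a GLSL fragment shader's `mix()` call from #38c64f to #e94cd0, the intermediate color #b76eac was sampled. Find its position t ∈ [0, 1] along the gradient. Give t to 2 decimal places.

0.72

Invert the lerp on the R channel (largest span, 177): t = (183 − 56) / (233 − 56) = 127/177 = 0.71751.
Check on G: (110 − 198)/(76 − 198) = 0.7213 ✓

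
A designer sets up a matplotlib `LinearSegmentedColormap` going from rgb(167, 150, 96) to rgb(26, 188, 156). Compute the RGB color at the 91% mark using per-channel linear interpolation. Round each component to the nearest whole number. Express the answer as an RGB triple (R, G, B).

91% corresponds to t = 0.91.
R = 167 + 0.91 × (26 − 167) = 167 + 0.91 × -141 = 38.69 → 39
G = 150 + 0.91 × (188 − 150) = 150 + 0.91 × 38 = 184.58 → 185
B = 96 + 0.91 × (156 − 96) = 96 + 0.91 × 60 = 150.6 → 151
So the blended color is (39, 185, 151), about #27b997.

(39, 185, 151)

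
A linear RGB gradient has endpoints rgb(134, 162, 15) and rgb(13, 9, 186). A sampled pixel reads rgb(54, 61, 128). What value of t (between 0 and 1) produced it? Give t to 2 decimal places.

0.66

Invert the lerp on the B channel (largest span, 171): t = (128 − 15) / (186 − 15) = 113/171 = 0.66082.
Check on R: (54 − 134)/(13 − 134) = 0.6612 ✓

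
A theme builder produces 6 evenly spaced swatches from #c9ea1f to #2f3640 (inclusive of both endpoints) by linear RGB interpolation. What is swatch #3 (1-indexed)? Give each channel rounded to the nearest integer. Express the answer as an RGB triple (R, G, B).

With 6 swatches and endpoints inclusive, swatch 3 sits at t = (3 − 1)/(6 − 1) = 2/5 ≈ 0.4.
#c9ea1f → (201, 234, 31); #2f3640 → (47, 54, 64).
R = 201 + 0.4 × (47 − 201) = 139.4 → 139
G = 234 + 0.4 × (54 − 234) = 162 → 162
B = 31 + 0.4 × (64 − 31) = 44.2 → 44

(139, 162, 44)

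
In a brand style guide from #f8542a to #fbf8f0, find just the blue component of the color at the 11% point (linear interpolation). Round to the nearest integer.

64

B₁ = 42 (from #f8542a), B₂ = 240 (from #fbf8f0).
B = 42 + 0.11 × (240 − 42) = 63.78 → 64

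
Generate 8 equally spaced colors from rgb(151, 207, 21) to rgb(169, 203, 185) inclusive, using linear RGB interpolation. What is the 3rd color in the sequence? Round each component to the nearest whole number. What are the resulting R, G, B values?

With 8 swatches and endpoints inclusive, swatch 3 sits at t = (3 − 1)/(8 − 1) = 2/7 ≈ 0.2857.
R = 151 + 0.2857 × (169 − 151) = 156.143 → 156
G = 207 + 0.2857 × (203 − 207) = 205.857 → 206
B = 21 + 0.2857 × (185 − 21) = 67.855 → 68

(156, 206, 68)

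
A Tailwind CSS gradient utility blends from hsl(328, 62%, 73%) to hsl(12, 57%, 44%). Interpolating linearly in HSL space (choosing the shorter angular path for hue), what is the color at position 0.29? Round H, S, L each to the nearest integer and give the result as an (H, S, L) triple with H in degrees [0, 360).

(341, 61, 65)

Hue: 12 − 328 = -316°, but |-316| > 180 so the shorter arc goes the other way: Δh = -316 + 360 = 44°.
H = 328 + 0.29 × (44) = 340.76 → 341°
S = 62 + 0.29 × (57 − 62) = 60.55 → 61%
L = 73 + 0.29 × (44 − 73) = 64.59 → 65%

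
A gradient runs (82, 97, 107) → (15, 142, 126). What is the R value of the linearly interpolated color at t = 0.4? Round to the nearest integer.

55

R = 82 + 0.4 × (15 − 82) = 55.2 → 55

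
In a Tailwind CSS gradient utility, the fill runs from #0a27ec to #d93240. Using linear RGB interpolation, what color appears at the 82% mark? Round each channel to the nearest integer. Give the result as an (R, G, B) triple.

(180, 48, 95)

#0a27ec → (10, 39, 236); #d93240 → (217, 50, 64).
82% corresponds to t = 0.82.
R = 10 + 0.82 × (217 − 10) = 10 + 0.82 × 207 = 179.74 → 180
G = 39 + 0.82 × (50 − 39) = 39 + 0.82 × 11 = 48.02 → 48
B = 236 + 0.82 × (64 − 236) = 236 + 0.82 × -172 = 94.96 → 95
So the blended color is (180, 48, 95), about #b4305f.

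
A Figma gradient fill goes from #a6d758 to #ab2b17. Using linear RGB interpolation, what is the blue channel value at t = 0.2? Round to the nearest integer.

B₁ = 88 (from #a6d758), B₂ = 23 (from #ab2b17).
B = 88 + 0.2 × (23 − 88) = 75 → 75

75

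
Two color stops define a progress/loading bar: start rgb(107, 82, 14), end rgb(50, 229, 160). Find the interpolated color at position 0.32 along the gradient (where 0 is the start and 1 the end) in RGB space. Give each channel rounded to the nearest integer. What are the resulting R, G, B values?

R = 107 + 0.32 × (50 − 107) = 107 + 0.32 × -57 = 88.76 → 89
G = 82 + 0.32 × (229 − 82) = 82 + 0.32 × 147 = 129.04 → 129
B = 14 + 0.32 × (160 − 14) = 14 + 0.32 × 146 = 60.72 → 61
So the blended color is (89, 129, 61), about #59813d.

(89, 129, 61)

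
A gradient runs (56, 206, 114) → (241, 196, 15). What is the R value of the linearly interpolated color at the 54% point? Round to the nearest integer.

156

R = 56 + 0.54 × (241 − 56) = 155.9 → 156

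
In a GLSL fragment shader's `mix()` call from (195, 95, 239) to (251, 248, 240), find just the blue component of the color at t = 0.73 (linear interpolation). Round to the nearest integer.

B = 239 + 0.73 × (240 − 239) = 239.73 → 240

240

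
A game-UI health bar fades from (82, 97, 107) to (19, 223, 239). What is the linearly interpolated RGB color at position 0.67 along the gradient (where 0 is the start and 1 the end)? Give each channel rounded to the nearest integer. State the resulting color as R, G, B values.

(40, 181, 195)

R = 82 + 0.67 × (19 − 82) = 82 + 0.67 × -63 = 39.79 → 40
G = 97 + 0.67 × (223 − 97) = 97 + 0.67 × 126 = 181.42 → 181
B = 107 + 0.67 × (239 − 107) = 107 + 0.67 × 132 = 195.44 → 195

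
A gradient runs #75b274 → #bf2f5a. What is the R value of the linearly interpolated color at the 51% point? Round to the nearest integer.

R₁ = 117 (from #75b274), R₂ = 191 (from #bf2f5a).
R = 117 + 0.51 × (191 − 117) = 154.74 → 155

155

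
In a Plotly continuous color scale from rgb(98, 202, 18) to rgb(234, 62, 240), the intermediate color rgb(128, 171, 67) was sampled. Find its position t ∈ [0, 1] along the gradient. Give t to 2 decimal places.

Invert the lerp on the B channel (largest span, 222): t = (67 − 18) / (240 − 18) = 49/222 = 0.22072.
Check on R: (128 − 98)/(234 − 98) = 0.2206 ✓

0.22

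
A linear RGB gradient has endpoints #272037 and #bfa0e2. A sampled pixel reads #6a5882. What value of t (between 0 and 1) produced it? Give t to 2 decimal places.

0.44

Invert the lerp on the B channel (largest span, 171): t = (130 − 55) / (226 − 55) = 75/171 = 0.4386.
Check on R: (106 − 39)/(191 − 39) = 0.4408 ✓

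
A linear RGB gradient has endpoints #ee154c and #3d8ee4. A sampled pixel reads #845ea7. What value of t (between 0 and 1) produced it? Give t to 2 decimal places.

0.60

Invert the lerp on the R channel (largest span, 177): t = (132 − 238) / (61 − 238) = -106/-177 = 0.59887.
Check on G: (94 − 21)/(142 − 21) = 0.6033 ✓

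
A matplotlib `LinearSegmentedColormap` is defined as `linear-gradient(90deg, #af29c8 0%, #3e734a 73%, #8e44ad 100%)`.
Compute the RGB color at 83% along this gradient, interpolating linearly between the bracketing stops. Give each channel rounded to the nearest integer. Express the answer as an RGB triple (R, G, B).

83% lies between the 73% and 100% stops, so the local fraction is t = (83 − 73)/(100 − 73) = 10/27 ≈ 0.3704.
#3e734a → (62, 115, 74); #8e44ad → (142, 68, 173).
R = 62 + 0.3704 × (142 − 62) = 91.632 → 92
G = 115 + 0.3704 × (68 − 115) = 97.591 → 98
B = 74 + 0.3704 × (173 − 74) = 110.67 → 111

(92, 98, 111)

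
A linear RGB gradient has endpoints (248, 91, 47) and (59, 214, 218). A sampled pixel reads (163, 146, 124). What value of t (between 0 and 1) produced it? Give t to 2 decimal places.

0.45

Invert the lerp on the R channel (largest span, 189): t = (163 − 248) / (59 − 248) = -85/-189 = 0.44974.
Check on G: (146 − 91)/(214 − 91) = 0.4472 ✓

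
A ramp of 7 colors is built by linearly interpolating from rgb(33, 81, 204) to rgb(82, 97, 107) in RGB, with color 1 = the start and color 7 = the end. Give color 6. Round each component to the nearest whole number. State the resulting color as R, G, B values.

(74, 94, 123)

With 7 swatches and endpoints inclusive, swatch 6 sits at t = (6 − 1)/(7 − 1) = 5/6 ≈ 0.8333.
R = 33 + 0.8333 × (82 − 33) = 73.832 → 74
G = 81 + 0.8333 × (97 − 81) = 94.333 → 94
B = 204 + 0.8333 × (107 − 204) = 123.17 → 123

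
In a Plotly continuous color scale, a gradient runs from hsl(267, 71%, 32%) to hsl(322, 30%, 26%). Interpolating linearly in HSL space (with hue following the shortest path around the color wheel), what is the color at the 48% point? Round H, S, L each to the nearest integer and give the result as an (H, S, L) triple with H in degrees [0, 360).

Hue arc: Δh = 322 − 267 = 55° (|Δh| ≤ 180, already the shorter path).
H = 267 + 0.48 × (55) = 293.4 → 293°
S = 71 + 0.48 × (30 − 71) = 51.32 → 51%
L = 32 + 0.48 × (26 − 32) = 29.12 → 29%

(293, 51, 29)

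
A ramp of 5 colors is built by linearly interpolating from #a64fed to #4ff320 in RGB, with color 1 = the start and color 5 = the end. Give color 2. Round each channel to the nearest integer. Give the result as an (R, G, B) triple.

With 5 swatches and endpoints inclusive, swatch 2 sits at t = (2 − 1)/(5 − 1) = 1/4 ≈ 0.25.
#a64fed → (166, 79, 237); #4ff320 → (79, 243, 32).
R = 166 + 0.25 × (79 − 166) = 144.25 → 144
G = 79 + 0.25 × (243 − 79) = 120 → 120
B = 237 + 0.25 × (32 − 237) = 185.75 → 186

(144, 120, 186)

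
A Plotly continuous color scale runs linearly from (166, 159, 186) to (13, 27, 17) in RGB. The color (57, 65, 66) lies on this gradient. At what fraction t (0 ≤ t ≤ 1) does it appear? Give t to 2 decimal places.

Invert the lerp on the B channel (largest span, 169): t = (66 − 186) / (17 − 186) = -120/-169 = 0.71006.
Check on R: (57 − 166)/(13 − 166) = 0.7124 ✓

0.71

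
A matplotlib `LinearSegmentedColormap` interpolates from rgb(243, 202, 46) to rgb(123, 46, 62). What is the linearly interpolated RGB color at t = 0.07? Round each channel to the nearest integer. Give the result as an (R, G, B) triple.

(235, 191, 47)

R = 243 + 0.07 × (123 − 243) = 243 + 0.07 × -120 = 234.6 → 235
G = 202 + 0.07 × (46 − 202) = 202 + 0.07 × -156 = 191.08 → 191
B = 46 + 0.07 × (62 − 46) = 46 + 0.07 × 16 = 47.12 → 47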